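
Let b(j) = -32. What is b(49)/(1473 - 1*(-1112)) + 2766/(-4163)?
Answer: -7283326/10761355 ≈ -0.67680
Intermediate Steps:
b(49)/(1473 - 1*(-1112)) + 2766/(-4163) = -32/(1473 - 1*(-1112)) + 2766/(-4163) = -32/(1473 + 1112) + 2766*(-1/4163) = -32/2585 - 2766/4163 = -7283326/10761355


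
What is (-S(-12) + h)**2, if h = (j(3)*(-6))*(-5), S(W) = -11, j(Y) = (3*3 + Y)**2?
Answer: 18757561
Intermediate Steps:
j(Y) = (9 + Y)**2
h = 4320 (h = ((9 + 3)**2*(-6))*(-5) = (12**2*(-6))*(-5) = (144*(-6))*(-5) = -864*(-5) = 4320)
(-S(-12) + h)**2 = (-1*(-11) + 4320)**2 = (11 + 4320)**2 = 4331**2 = 18757561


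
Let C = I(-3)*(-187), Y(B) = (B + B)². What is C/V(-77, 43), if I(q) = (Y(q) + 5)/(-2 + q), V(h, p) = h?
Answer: -697/35 ≈ -19.914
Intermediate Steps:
Y(B) = 4*B² (Y(B) = (2*B)² = 4*B²)
I(q) = (5 + 4*q²)/(-2 + q) (I(q) = (4*q² + 5)/(-2 + q) = (5 + 4*q²)/(-2 + q))
C = 7667/5 (C = ((5 + 4*(-3)²)/(-2 - 3))*(-187) = ((5 + 4*9)/(-5))*(-187) = -(5 + 36)/5*(-187) = -⅕*41*(-187) = -41/5*(-187) = 7667/5 ≈ 1533.4)
C/V(-77, 43) = (7667/5)/(-77) = (7667/5)*(-1/77) = -697/35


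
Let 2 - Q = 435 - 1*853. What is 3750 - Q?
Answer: 3330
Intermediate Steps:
Q = 420 (Q = 2 - (435 - 1*853) = 2 - (435 - 853) = 2 - 1*(-418) = 2 + 418 = 420)
3750 - Q = 3750 - 1*420 = 3750 - 420 = 3330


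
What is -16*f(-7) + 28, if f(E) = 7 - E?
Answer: -196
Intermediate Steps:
-16*f(-7) + 28 = -16*(7 - 1*(-7)) + 28 = -16*(7 + 7) + 28 = -16*14 + 28 = -224 + 28 = -196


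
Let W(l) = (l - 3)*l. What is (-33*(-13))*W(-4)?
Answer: 12012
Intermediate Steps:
W(l) = l*(-3 + l) (W(l) = (-3 + l)*l = l*(-3 + l))
(-33*(-13))*W(-4) = (-33*(-13))*(-4*(-3 - 4)) = 429*(-4*(-7)) = 429*28 = 12012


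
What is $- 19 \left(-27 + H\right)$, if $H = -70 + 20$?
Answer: $1463$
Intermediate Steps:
$H = -50$
$- 19 \left(-27 + H\right) = - 19 \left(-27 - 50\right) = \left(-19\right) \left(-77\right) = 1463$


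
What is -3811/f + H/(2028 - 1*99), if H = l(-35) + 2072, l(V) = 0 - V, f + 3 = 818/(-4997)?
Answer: 36768350306/30495561 ≈ 1205.7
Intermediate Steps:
f = -15809/4997 (f = -3 + 818/(-4997) = -3 + 818*(-1/4997) = -3 - 818/4997 = -15809/4997 ≈ -3.1637)
l(V) = -V
H = 2107 (H = -1*(-35) + 2072 = 35 + 2072 = 2107)
-3811/f + H/(2028 - 1*99) = -3811/(-15809/4997) + 2107/(2028 - 1*99) = -3811*(-4997/15809) + 2107/(2028 - 99) = 19043567/15809 + 2107/1929 = 36768350306/30495561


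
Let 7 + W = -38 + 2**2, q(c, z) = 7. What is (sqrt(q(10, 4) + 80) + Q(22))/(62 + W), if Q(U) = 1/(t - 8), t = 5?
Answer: -1/63 + sqrt(87)/21 ≈ 0.42829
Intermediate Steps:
W = -41 (W = -7 + (-38 + 2**2) = -7 + (-38 + 4) = -7 - 34 = -41)
Q(U) = -1/3 (Q(U) = 1/(5 - 8) = 1/(-3) = -1/3)
(sqrt(q(10, 4) + 80) + Q(22))/(62 + W) = (sqrt(7 + 80) - 1/3)/(62 - 41) = (sqrt(87) - 1/3)/21 = (-1/3 + sqrt(87))*(1/21) = -1/63 + sqrt(87)/21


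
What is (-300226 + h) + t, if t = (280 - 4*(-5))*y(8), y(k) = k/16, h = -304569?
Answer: -604645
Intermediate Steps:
y(k) = k/16 (y(k) = k*(1/16) = k/16)
t = 150 (t = (280 - 4*(-5))*((1/16)*8) = (280 + 20)*(½) = 300*(½) = 150)
(-300226 + h) + t = (-300226 - 304569) + 150 = -604795 + 150 = -604645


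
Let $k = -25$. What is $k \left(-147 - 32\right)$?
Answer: $4475$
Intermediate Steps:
$k \left(-147 - 32\right) = - 25 \left(-147 - 32\right) = \left(-25\right) \left(-179\right) = 4475$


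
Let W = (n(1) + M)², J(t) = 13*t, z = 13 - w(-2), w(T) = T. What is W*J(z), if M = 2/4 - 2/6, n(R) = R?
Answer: 3185/12 ≈ 265.42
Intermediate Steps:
M = ⅙ (M = 2*(¼) - 2*⅙ = ½ - ⅓ = ⅙ ≈ 0.16667)
z = 15 (z = 13 - 1*(-2) = 13 + 2 = 15)
W = 49/36 (W = (1 + ⅙)² = (7/6)² = 49/36 ≈ 1.3611)
W*J(z) = 49*(13*15)/36 = (49/36)*195 = 3185/12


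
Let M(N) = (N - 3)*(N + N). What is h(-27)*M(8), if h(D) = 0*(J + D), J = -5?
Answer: 0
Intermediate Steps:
M(N) = 2*N*(-3 + N) (M(N) = (-3 + N)*(2*N) = 2*N*(-3 + N))
h(D) = 0 (h(D) = 0*(-5 + D) = 0)
h(-27)*M(8) = 0*(2*8*(-3 + 8)) = 0*(2*8*5) = 0*80 = 0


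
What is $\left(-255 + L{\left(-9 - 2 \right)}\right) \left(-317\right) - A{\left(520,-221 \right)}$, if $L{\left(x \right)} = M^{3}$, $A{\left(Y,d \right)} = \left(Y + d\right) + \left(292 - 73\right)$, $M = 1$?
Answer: $80000$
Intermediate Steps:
$A{\left(Y,d \right)} = 219 + Y + d$ ($A{\left(Y,d \right)} = \left(Y + d\right) + \left(292 - 73\right) = \left(Y + d\right) + 219 = 219 + Y + d$)
$L{\left(x \right)} = 1$ ($L{\left(x \right)} = 1^{3} = 1$)
$\left(-255 + L{\left(-9 - 2 \right)}\right) \left(-317\right) - A{\left(520,-221 \right)} = \left(-255 + 1\right) \left(-317\right) - \left(219 + 520 - 221\right) = \left(-254\right) \left(-317\right) - 518 = 80518 - 518 = 80000$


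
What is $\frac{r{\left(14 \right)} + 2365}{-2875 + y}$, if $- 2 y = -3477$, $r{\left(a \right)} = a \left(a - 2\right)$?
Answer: $- \frac{5066}{2273} \approx -2.2288$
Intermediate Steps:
$r{\left(a \right)} = a \left(-2 + a\right)$
$y = \frac{3477}{2}$ ($y = \left(- \frac{1}{2}\right) \left(-3477\right) = \frac{3477}{2} \approx 1738.5$)
$\frac{r{\left(14 \right)} + 2365}{-2875 + y} = \frac{14 \left(-2 + 14\right) + 2365}{-2875 + \frac{3477}{2}} = \frac{14 \cdot 12 + 2365}{- \frac{2273}{2}} = \left(168 + 2365\right) \left(- \frac{2}{2273}\right) = 2533 \left(- \frac{2}{2273}\right) = - \frac{5066}{2273}$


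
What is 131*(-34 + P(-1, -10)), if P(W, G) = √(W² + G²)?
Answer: -4454 + 131*√101 ≈ -3137.5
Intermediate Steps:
P(W, G) = √(G² + W²)
131*(-34 + P(-1, -10)) = 131*(-34 + √((-10)² + (-1)²)) = 131*(-34 + √(100 + 1)) = 131*(-34 + √101) = -4454 + 131*√101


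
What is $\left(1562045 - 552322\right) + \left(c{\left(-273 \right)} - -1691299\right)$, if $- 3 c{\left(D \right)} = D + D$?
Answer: $2701204$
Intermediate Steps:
$c{\left(D \right)} = - \frac{2 D}{3}$ ($c{\left(D \right)} = - \frac{D + D}{3} = - \frac{2 D}{3}$)
$\left(1562045 - 552322\right) + \left(c{\left(-273 \right)} - -1691299\right) = \left(1562045 - 552322\right) - -1691481 = \left(1562045 - 552322\right) + \left(182 + 1691299\right) = 1009723 + 1691481 = 2701204$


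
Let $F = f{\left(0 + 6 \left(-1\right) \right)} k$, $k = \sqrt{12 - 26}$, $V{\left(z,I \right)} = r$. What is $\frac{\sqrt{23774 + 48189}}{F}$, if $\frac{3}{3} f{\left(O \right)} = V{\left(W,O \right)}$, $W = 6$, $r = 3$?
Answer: $- \frac{i \sqrt{1007482}}{42} \approx - 23.898 i$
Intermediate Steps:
$V{\left(z,I \right)} = 3$
$f{\left(O \right)} = 3$
$k = i \sqrt{14}$ ($k = \sqrt{-14} = i \sqrt{14} \approx 3.7417 i$)
$F = 3 i \sqrt{14} \approx 11.225 i$
$\frac{\sqrt{23774 + 48189}}{F} = \frac{\sqrt{23774 + 48189}}{3 i \sqrt{14}} = \sqrt{71963} \left(- \frac{i \sqrt{14}}{42}\right) = - \frac{i \sqrt{1007482}}{42}$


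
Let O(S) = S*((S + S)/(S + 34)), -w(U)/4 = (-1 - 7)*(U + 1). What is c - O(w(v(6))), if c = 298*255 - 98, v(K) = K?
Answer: 9739892/129 ≈ 75503.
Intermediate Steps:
w(U) = 32 + 32*U (w(U) = -4*(-1 - 7)*(U + 1) = -(-32)*(1 + U) = -4*(-8 - 8*U) = 32 + 32*U)
O(S) = 2*S²/(34 + S) (O(S) = S*((2*S)/(34 + S)) = S*(2*S/(34 + S)) = 2*S²/(34 + S))
c = 75892 (c = 75990 - 98 = 75892)
c - O(w(v(6))) = 75892 - 2*(32 + 32*6)²/(34 + (32 + 32*6)) = 75892 - 2*(32 + 192)²/(34 + (32 + 192)) = 75892 - 2*224²/(34 + 224) = 75892 - 2*50176/258 = 75892 - 1*50176/129 = 75892 - 50176/129 = 9739892/129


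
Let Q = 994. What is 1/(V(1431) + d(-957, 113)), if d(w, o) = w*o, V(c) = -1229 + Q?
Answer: -1/108376 ≈ -9.2271e-6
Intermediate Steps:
V(c) = -235 (V(c) = -1229 + 994 = -235)
d(w, o) = o*w
1/(V(1431) + d(-957, 113)) = 1/(-235 + 113*(-957)) = 1/(-235 - 108141) = 1/(-108376) = -1/108376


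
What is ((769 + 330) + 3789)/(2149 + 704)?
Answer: 4888/2853 ≈ 1.7133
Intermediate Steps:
((769 + 330) + 3789)/(2149 + 704) = (1099 + 3789)/2853 = 4888*(1/2853) = 4888/2853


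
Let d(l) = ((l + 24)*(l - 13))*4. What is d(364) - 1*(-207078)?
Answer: 751830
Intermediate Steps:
d(l) = 4*(-13 + l)*(24 + l) (d(l) = ((24 + l)*(-13 + l))*4 = ((-13 + l)*(24 + l))*4 = 4*(-13 + l)*(24 + l))
d(364) - 1*(-207078) = (-1248 + 4*364² + 44*364) - 1*(-207078) = (-1248 + 4*132496 + 16016) + 207078 = (-1248 + 529984 + 16016) + 207078 = 544752 + 207078 = 751830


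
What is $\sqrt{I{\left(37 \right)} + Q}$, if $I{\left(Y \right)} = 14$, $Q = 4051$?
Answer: $\sqrt{4065} \approx 63.757$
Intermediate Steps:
$\sqrt{I{\left(37 \right)} + Q} = \sqrt{14 + 4051} = \sqrt{4065}$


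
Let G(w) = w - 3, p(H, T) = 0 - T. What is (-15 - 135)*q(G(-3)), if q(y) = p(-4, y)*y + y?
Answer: 6300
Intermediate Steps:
p(H, T) = -T
G(w) = -3 + w
q(y) = y - y² (q(y) = (-y)*y + y = -y² + y = y - y²)
(-15 - 135)*q(G(-3)) = (-15 - 135)*((-3 - 3)*(1 - (-3 - 3))) = -(-900)*(1 - 1*(-6)) = -(-900)*(1 + 6) = -(-900)*7 = -150*(-42) = 6300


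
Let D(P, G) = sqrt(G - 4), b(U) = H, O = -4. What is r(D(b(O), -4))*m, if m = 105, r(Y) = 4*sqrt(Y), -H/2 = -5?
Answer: 420*2**(3/4)*sqrt(I) ≈ 499.47 + 499.47*I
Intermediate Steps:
H = 10 (H = -2*(-5) = 10)
b(U) = 10
D(P, G) = sqrt(-4 + G)
r(D(b(O), -4))*m = (4*sqrt(sqrt(-4 - 4)))*105 = (4*sqrt(sqrt(-8)))*105 = (4*sqrt(2*I*sqrt(2)))*105 = (4*(2**(3/4)*sqrt(I)))*105 = (4*2**(3/4)*sqrt(I))*105 = 420*2**(3/4)*sqrt(I)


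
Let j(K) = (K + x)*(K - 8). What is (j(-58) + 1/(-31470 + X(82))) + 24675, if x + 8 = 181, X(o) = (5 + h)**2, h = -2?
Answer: 537511184/31461 ≈ 17085.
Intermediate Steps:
X(o) = 9 (X(o) = (5 - 2)**2 = 3**2 = 9)
x = 173 (x = -8 + 181 = 173)
j(K) = (-8 + K)*(173 + K) (j(K) = (K + 173)*(K - 8) = (173 + K)*(-8 + K) = (-8 + K)*(173 + K))
(j(-58) + 1/(-31470 + X(82))) + 24675 = ((-1384 + (-58)**2 + 165*(-58)) + 1/(-31470 + 9)) + 24675 = ((-1384 + 3364 - 9570) + 1/(-31461)) + 24675 = (-7590 - 1/31461) + 24675 = -238788991/31461 + 24675 = 537511184/31461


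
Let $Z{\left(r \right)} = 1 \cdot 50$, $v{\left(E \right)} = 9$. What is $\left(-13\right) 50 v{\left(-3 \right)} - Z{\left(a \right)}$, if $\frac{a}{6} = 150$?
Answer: $-5900$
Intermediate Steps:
$a = 900$ ($a = 6 \cdot 150 = 900$)
$Z{\left(r \right)} = 50$
$\left(-13\right) 50 v{\left(-3 \right)} - Z{\left(a \right)} = \left(-13\right) 50 \cdot 9 - 50 = \left(-650\right) 9 - 50 = -5850 - 50 = -5900$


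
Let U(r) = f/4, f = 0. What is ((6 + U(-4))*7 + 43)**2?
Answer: 7225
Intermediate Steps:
U(r) = 0 (U(r) = 0/4 = 0*(1/4) = 0)
((6 + U(-4))*7 + 43)**2 = ((6 + 0)*7 + 43)**2 = (6*7 + 43)**2 = (42 + 43)**2 = 85**2 = 7225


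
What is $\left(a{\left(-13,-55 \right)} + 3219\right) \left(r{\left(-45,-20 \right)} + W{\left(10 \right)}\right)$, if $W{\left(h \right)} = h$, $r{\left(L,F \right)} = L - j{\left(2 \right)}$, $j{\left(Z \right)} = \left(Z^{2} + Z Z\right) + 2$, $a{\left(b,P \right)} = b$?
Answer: $-144270$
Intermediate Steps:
$j{\left(Z \right)} = 2 + 2 Z^{2}$ ($j{\left(Z \right)} = \left(Z^{2} + Z^{2}\right) + 2 = 2 Z^{2} + 2 = 2 + 2 Z^{2}$)
$r{\left(L,F \right)} = -10 + L$ ($r{\left(L,F \right)} = L - \left(2 + 2 \cdot 2^{2}\right) = L - \left(2 + 2 \cdot 4\right) = L - \left(2 + 8\right) = L - 10 = -10 + L$)
$\left(a{\left(-13,-55 \right)} + 3219\right) \left(r{\left(-45,-20 \right)} + W{\left(10 \right)}\right) = \left(-13 + 3219\right) \left(\left(-10 - 45\right) + 10\right) = 3206 \left(-55 + 10\right) = 3206 \left(-45\right) = -144270$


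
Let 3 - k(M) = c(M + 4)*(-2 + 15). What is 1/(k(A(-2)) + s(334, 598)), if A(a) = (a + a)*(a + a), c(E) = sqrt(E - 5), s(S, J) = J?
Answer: 601/358666 + 13*sqrt(15)/358666 ≈ 0.0018160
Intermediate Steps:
c(E) = sqrt(-5 + E)
A(a) = 4*a**2 (A(a) = (2*a)*(2*a) = 4*a**2)
k(M) = 3 - 13*sqrt(-1 + M) (k(M) = 3 - sqrt(-5 + (M + 4))*(-2 + 15) = 3 - sqrt(-5 + (4 + M))*13 = 3 - sqrt(-1 + M)*13 = 3 - 13*sqrt(-1 + M))
1/(k(A(-2)) + s(334, 598)) = 1/((3 - 13*sqrt(-1 + 4*(-2)**2)) + 598) = 1/((3 - 13*sqrt(-1 + 4*4)) + 598) = 1/((3 - 13*sqrt(-1 + 16)) + 598) = 1/((3 - 13*sqrt(15)) + 598) = 1/(601 - 13*sqrt(15))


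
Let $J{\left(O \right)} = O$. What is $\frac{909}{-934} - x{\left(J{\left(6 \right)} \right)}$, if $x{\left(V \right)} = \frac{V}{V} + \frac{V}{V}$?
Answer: $- \frac{2777}{934} \approx -2.9732$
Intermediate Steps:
$x{\left(V \right)} = 2$ ($x{\left(V \right)} = 1 + 1 = 2$)
$\frac{909}{-934} - x{\left(J{\left(6 \right)} \right)} = \frac{909}{-934} - 2 = 909 \left(- \frac{1}{934}\right) - 2 = - \frac{909}{934} - 2 = - \frac{2777}{934}$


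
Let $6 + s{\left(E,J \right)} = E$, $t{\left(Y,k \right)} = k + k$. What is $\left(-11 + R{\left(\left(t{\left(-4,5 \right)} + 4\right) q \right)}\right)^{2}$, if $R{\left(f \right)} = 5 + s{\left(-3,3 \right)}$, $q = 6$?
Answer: $225$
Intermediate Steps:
$t{\left(Y,k \right)} = 2 k$
$s{\left(E,J \right)} = -6 + E$
$R{\left(f \right)} = -4$ ($R{\left(f \right)} = 5 - 9 = -4$)
$\left(-11 + R{\left(\left(t{\left(-4,5 \right)} + 4\right) q \right)}\right)^{2} = \left(-11 - 4\right)^{2} = \left(-15\right)^{2} = 225$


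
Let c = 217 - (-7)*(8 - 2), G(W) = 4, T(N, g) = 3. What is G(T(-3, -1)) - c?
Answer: -255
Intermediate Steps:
c = 259 (c = 217 - (-7)*6 = 217 - 1*(-42) = 217 + 42 = 259)
G(T(-3, -1)) - c = 4 - 1*259 = 4 - 259 = -255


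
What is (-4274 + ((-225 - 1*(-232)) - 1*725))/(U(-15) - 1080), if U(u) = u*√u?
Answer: 39936/8665 - 1664*I*√15/25995 ≈ 4.6089 - 0.24792*I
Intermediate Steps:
U(u) = u^(3/2)
(-4274 + ((-225 - 1*(-232)) - 1*725))/(U(-15) - 1080) = (-4274 + ((-225 - 1*(-232)) - 1*725))/((-15)^(3/2) - 1080) = (-4274 + ((-225 + 232) - 725))/(-15*I*√15 - 1080) = (-4274 + (7 - 725))/(-1080 - 15*I*√15) = (-4274 - 718)/(-1080 - 15*I*√15) = -4992/(-1080 - 15*I*√15)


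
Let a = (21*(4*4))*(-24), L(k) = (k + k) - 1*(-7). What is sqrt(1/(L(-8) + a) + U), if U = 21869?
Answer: 2*sqrt(39590986773)/2691 ≈ 147.88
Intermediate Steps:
L(k) = 7 + 2*k (L(k) = 2*k + 7 = 7 + 2*k)
a = -8064 (a = (21*16)*(-24) = 336*(-24) = -8064)
sqrt(1/(L(-8) + a) + U) = sqrt(1/((7 + 2*(-8)) - 8064) + 21869) = sqrt(1/((7 - 16) - 8064) + 21869) = sqrt(1/(-9 - 8064) + 21869) = sqrt(1/(-8073) + 21869) = sqrt(-1/8073 + 21869) = sqrt(176548436/8073) = 2*sqrt(39590986773)/2691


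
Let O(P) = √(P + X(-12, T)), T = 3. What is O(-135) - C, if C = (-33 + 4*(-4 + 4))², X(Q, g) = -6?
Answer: -1089 + I*√141 ≈ -1089.0 + 11.874*I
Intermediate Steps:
O(P) = √(-6 + P) (O(P) = √(P - 6) = √(-6 + P))
C = 1089 (C = (-33 + 4*0)² = (-33 + 0)² = (-33)² = 1089)
O(-135) - C = √(-6 - 135) - 1*1089 = √(-141) - 1089 = I*√141 - 1089 = -1089 + I*√141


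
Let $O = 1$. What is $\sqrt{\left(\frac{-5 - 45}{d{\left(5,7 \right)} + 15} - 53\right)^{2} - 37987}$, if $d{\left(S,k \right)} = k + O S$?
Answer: $\frac{i \sqrt{25499162}}{27} \approx 187.02 i$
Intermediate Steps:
$d{\left(S,k \right)} = S + k$ ($d{\left(S,k \right)} = k + 1 S = k + S = S + k$)
$\sqrt{\left(\frac{-5 - 45}{d{\left(5,7 \right)} + 15} - 53\right)^{2} - 37987} = \sqrt{\left(\frac{-5 - 45}{\left(5 + 7\right) + 15} - 53\right)^{2} - 37987} = \sqrt{\left(- \frac{50}{12 + 15} - 53\right)^{2} - 37987} = \sqrt{\left(- \frac{50}{27} - 53\right)^{2} - 37987} = \sqrt{\left(- \frac{1481}{27}\right)^{2} - 37987} = \sqrt{\frac{2193361}{729} - 37987} = \sqrt{- \frac{25499162}{729}} = \frac{i \sqrt{25499162}}{27}$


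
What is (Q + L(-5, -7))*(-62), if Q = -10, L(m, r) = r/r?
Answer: 558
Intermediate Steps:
L(m, r) = 1
(Q + L(-5, -7))*(-62) = (-10 + 1)*(-62) = -9*(-62) = 558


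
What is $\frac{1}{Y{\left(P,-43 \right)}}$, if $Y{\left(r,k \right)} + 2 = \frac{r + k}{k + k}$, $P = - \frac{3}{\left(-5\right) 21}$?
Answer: $- \frac{1505}{2258} \approx -0.66652$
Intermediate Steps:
$P = \frac{1}{35}$ ($P = - \frac{3}{-105} = \left(-3\right) \left(- \frac{1}{105}\right) = \frac{1}{35} \approx 0.028571$)
$Y{\left(r,k \right)} = -2 + \frac{k + r}{2 k}$ ($Y{\left(r,k \right)} = -2 + \frac{r + k}{k + k} = -2 + \frac{k + r}{2 k}$)
$\frac{1}{Y{\left(P,-43 \right)}} = \frac{1}{\frac{1}{2} \frac{1}{-43} \left(\frac{1}{35} - -129\right)} = \frac{1}{\frac{1}{2} \left(- \frac{1}{43}\right) \left(\frac{1}{35} + 129\right)} = \frac{1}{\frac{1}{2} \left(- \frac{1}{43}\right) \frac{4516}{35}} = \frac{1}{- \frac{2258}{1505}} = - \frac{1505}{2258}$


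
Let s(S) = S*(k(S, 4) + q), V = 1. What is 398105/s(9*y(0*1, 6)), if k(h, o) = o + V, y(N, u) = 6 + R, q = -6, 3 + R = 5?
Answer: -398105/72 ≈ -5529.2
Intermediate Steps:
R = 2 (R = -3 + 5 = 2)
y(N, u) = 8 (y(N, u) = 6 + 2 = 8)
k(h, o) = 1 + o (k(h, o) = o + 1 = 1 + o)
s(S) = -S (s(S) = S*((1 + 4) - 6) = S*(5 - 6) = S*(-1) = -S)
398105/s(9*y(0*1, 6)) = 398105/((-9*8)) = 398105/((-1*72)) = 398105/(-72) = 398105*(-1/72) = -398105/72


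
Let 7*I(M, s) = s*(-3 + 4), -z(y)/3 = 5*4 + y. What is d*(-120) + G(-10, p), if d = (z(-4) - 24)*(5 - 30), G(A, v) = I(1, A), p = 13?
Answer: -1512010/7 ≈ -2.1600e+5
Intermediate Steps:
z(y) = -60 - 3*y (z(y) = -3*(5*4 + y) = -3*(20 + y) = -60 - 3*y)
I(M, s) = s/7 (I(M, s) = (s*(-3 + 4))/7 = (s*1)/7 = s/7)
G(A, v) = A/7
d = 1800 (d = ((-60 - 3*(-4)) - 24)*(5 - 30) = ((-60 + 12) - 24)*(-25) = (-48 - 24)*(-25) = -72*(-25) = 1800)
d*(-120) + G(-10, p) = 1800*(-120) + (1/7)*(-10) = -216000 - 10/7 = -1512010/7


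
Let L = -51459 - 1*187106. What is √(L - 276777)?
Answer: I*√515342 ≈ 717.87*I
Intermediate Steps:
L = -238565 (L = -51459 - 187106 = -238565)
√(L - 276777) = √(-238565 - 276777) = √(-515342) = I*√515342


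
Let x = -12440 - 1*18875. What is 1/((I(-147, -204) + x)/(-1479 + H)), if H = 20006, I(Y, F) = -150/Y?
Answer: -907823/1534385 ≈ -0.59165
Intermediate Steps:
x = -31315 (x = -12440 - 18875 = -31315)
1/((I(-147, -204) + x)/(-1479 + H)) = 1/((-150/(-147) - 31315)/(-1479 + 20006)) = 1/((-150*(-1/147) - 31315)/18527) = 1/((50/49 - 31315)*(1/18527)) = 1/(-1534385/49*1/18527) = 1/(-1534385/907823) = -907823/1534385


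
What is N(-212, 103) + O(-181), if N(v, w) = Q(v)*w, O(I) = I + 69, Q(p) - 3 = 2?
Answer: 403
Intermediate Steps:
Q(p) = 5 (Q(p) = 3 + 2 = 5)
O(I) = 69 + I
N(v, w) = 5*w
N(-212, 103) + O(-181) = 5*103 + (69 - 181) = 515 - 112 = 403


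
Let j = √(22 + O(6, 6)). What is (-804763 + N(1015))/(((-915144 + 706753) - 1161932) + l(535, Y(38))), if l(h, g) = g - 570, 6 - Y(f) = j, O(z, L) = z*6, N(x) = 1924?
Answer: 366867182731/626443722237 - 267613*√58/626443722237 ≈ 0.58563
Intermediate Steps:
O(z, L) = 6*z
j = √58 (j = √(22 + 6*6) = √(22 + 36) = √58 ≈ 7.6158)
Y(f) = 6 - √58
l(h, g) = -570 + g
(-804763 + N(1015))/(((-915144 + 706753) - 1161932) + l(535, Y(38))) = (-804763 + 1924)/(((-915144 + 706753) - 1161932) + (-570 + (6 - √58))) = -802839/((-208391 - 1161932) + (-564 - √58)) = -802839/(-1370323 + (-564 - √58)) = -802839/(-1370887 - √58)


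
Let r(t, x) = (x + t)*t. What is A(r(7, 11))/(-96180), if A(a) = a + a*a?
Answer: -381/2290 ≈ -0.16638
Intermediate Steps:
r(t, x) = t*(t + x) (r(t, x) = (t + x)*t = t*(t + x))
A(a) = a + a**2
A(r(7, 11))/(-96180) = ((7*(7 + 11))*(1 + 7*(7 + 11)))/(-96180) = ((7*18)*(1 + 7*18))*(-1/96180) = (126*(1 + 126))*(-1/96180) = (126*127)*(-1/96180) = 16002*(-1/96180) = -381/2290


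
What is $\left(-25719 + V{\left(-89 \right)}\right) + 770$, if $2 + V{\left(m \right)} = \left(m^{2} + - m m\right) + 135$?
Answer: $-24816$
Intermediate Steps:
$V{\left(m \right)} = 133$ ($V{\left(m \right)} = -2 + \left(\left(m^{2} + - m m\right) + 135\right) = -2 + \left(\left(m^{2} - m^{2}\right) + 135\right) = -2 + \left(0 + 135\right) = -2 + 135 = 133$)
$\left(-25719 + V{\left(-89 \right)}\right) + 770 = \left(-25719 + 133\right) + 770 = -25586 + 770 = -24816$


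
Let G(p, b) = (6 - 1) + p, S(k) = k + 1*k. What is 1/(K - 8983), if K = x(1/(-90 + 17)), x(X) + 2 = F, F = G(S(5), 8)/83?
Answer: -83/745740 ≈ -0.00011130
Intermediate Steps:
S(k) = 2*k (S(k) = k + k = 2*k)
G(p, b) = 5 + p
F = 15/83 (F = (5 + 2*5)/83 = (5 + 10)*(1/83) = 15*(1/83) = 15/83 ≈ 0.18072)
x(X) = -151/83 (x(X) = -2 + 15/83 = -151/83)
K = -151/83 ≈ -1.8193
1/(K - 8983) = 1/(-151/83 - 8983) = 1/(-745740/83) = -83/745740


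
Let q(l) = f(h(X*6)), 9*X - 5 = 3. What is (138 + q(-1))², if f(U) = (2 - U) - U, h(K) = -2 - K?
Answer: 215296/9 ≈ 23922.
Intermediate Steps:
X = 8/9 (X = 5/9 + (⅑)*3 = 5/9 + ⅓ = 8/9 ≈ 0.88889)
f(U) = 2 - 2*U
q(l) = 50/3 (q(l) = 2 - 2*(-2 - 8*6/9) = 2 - 2*(-2 - 1*16/3) = 2 - 2*(-2 - 16/3) = 2 - 2*(-22/3) = 2 + 44/3 = 50/3)
(138 + q(-1))² = (138 + 50/3)² = (464/3)² = 215296/9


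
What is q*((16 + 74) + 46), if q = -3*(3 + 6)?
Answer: -3672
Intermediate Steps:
q = -27 (q = -3*9 = -27)
q*((16 + 74) + 46) = -27*((16 + 74) + 46) = -27*(90 + 46) = -27*136 = -3672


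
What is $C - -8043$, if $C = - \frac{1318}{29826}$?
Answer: $\frac{119944600}{14913} \approx 8043.0$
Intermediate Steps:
$C = - \frac{659}{14913}$ ($C = \left(-1318\right) \frac{1}{29826} = - \frac{659}{14913} \approx -0.04419$)
$C - -8043 = - \frac{659}{14913} - -8043 = - \frac{659}{14913} + 8043 = \frac{119944600}{14913}$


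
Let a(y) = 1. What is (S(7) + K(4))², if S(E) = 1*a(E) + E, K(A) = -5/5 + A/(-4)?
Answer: 36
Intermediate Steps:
K(A) = -1 - A/4 (K(A) = -5*⅕ + A*(-¼) = -1 - A/4)
S(E) = 1 + E (S(E) = 1*1 + E = 1 + E)
(S(7) + K(4))² = ((1 + 7) + (-1 - ¼*4))² = (8 + (-1 - 1))² = (8 - 2)² = 6² = 36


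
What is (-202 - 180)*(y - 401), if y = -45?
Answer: 170372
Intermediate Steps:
(-202 - 180)*(y - 401) = (-202 - 180)*(-45 - 401) = -382*(-446) = 170372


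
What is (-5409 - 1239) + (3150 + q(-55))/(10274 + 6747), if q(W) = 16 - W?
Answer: -113152387/17021 ≈ -6647.8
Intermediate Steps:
(-5409 - 1239) + (3150 + q(-55))/(10274 + 6747) = (-5409 - 1239) + (3150 + (16 - 1*(-55)))/(10274 + 6747) = -6648 + (3150 + (16 + 55))/17021 = -6648 + (3150 + 71)*(1/17021) = -6648 + 3221*(1/17021) = -6648 + 3221/17021 = -113152387/17021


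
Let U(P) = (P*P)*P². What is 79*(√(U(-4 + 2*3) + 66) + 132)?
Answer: 10428 + 79*√82 ≈ 11143.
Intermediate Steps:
U(P) = P⁴ (U(P) = P²*P² = P⁴)
79*(√(U(-4 + 2*3) + 66) + 132) = 79*(√((-4 + 2*3)⁴ + 66) + 132) = 79*(√((-4 + 6)⁴ + 66) + 132) = 79*(√(2⁴ + 66) + 132) = 79*(√(16 + 66) + 132) = 79*(√82 + 132) = 79*(132 + √82) = 10428 + 79*√82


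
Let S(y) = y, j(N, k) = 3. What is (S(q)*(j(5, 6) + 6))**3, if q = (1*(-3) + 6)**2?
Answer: 531441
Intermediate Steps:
q = 9 (q = (-3 + 6)**2 = 3**2 = 9)
(S(q)*(j(5, 6) + 6))**3 = (9*(3 + 6))**3 = (9*9)**3 = 81**3 = 531441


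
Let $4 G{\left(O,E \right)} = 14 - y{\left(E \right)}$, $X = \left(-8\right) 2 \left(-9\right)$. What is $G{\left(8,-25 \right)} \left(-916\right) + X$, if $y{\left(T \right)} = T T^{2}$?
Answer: $-3581187$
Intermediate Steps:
$y{\left(T \right)} = T^{3}$
$X = 144$ ($X = \left(-16\right) \left(-9\right) = 144$)
$G{\left(O,E \right)} = \frac{7}{2} - \frac{E^{3}}{4}$ ($G{\left(O,E \right)} = \frac{14 - E^{3}}{4} = \frac{7}{2} - \frac{E^{3}}{4}$)
$G{\left(8,-25 \right)} \left(-916\right) + X = \left(\frac{7}{2} - \frac{\left(-25\right)^{3}}{4}\right) \left(-916\right) + 144 = \left(\frac{7}{2} - - \frac{15625}{4}\right) \left(-916\right) + 144 = \left(\frac{7}{2} + \frac{15625}{4}\right) \left(-916\right) + 144 = \frac{15639}{4} \left(-916\right) + 144 = -3581331 + 144 = -3581187$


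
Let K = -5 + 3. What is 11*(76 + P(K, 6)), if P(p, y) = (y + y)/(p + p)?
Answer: 803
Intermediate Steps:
K = -2
P(p, y) = y/p (P(p, y) = (2*y)/((2*p)) = (2*y)*(1/(2*p)) = y/p)
11*(76 + P(K, 6)) = 11*(76 + 6/(-2)) = 11*(76 + 6*(-½)) = 11*(76 - 3) = 11*73 = 803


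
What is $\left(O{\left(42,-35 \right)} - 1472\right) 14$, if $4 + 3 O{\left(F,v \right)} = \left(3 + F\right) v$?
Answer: $- \frac{83930}{3} \approx -27977.0$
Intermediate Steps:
$O{\left(F,v \right)} = - \frac{4}{3} + \frac{v \left(3 + F\right)}{3}$ ($O{\left(F,v \right)} = - \frac{4}{3} + \frac{\left(3 + F\right) v}{3} = - \frac{4}{3} + \frac{v \left(3 + F\right)}{3}$)
$\left(O{\left(42,-35 \right)} - 1472\right) 14 = \left(\left(- \frac{4}{3} - 35 + \frac{1}{3} \cdot 42 \left(-35\right)\right) - 1472\right) 14 = \left(\left(- \frac{4}{3} - 35 - 490\right) - 1472\right) 14 = \left(- \frac{1579}{3} - 1472\right) 14 = \left(- \frac{5995}{3}\right) 14 = - \frac{83930}{3}$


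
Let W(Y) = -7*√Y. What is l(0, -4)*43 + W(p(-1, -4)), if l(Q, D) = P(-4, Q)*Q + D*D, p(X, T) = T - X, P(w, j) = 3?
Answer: 688 - 7*I*√3 ≈ 688.0 - 12.124*I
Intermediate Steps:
l(Q, D) = D² + 3*Q (l(Q, D) = 3*Q + D*D = 3*Q + D² = D² + 3*Q)
l(0, -4)*43 + W(p(-1, -4)) = ((-4)² + 3*0)*43 - 7*√(-4 - 1*(-1)) = (16 + 0)*43 - 7*√(-4 + 1) = 16*43 - 7*I*√3 = 688 - 7*I*√3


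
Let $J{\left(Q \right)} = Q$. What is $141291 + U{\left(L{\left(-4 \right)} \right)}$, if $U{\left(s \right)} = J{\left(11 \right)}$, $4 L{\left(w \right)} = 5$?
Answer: $141302$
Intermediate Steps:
$L{\left(w \right)} = \frac{5}{4}$ ($L{\left(w \right)} = \frac{1}{4} \cdot 5 = \frac{5}{4}$)
$U{\left(s \right)} = 11$
$141291 + U{\left(L{\left(-4 \right)} \right)} = 141291 + 11 = 141302$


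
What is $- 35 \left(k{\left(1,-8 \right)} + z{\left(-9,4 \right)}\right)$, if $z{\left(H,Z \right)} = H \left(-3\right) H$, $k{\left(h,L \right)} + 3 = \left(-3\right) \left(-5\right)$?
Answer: $8085$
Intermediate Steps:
$k{\left(h,L \right)} = 12$ ($k{\left(h,L \right)} = -3 - -15 = -3 + 15 = 12$)
$z{\left(H,Z \right)} = - 3 H^{2}$ ($z{\left(H,Z \right)} = - 3 H H = - 3 H^{2}$)
$- 35 \left(k{\left(1,-8 \right)} + z{\left(-9,4 \right)}\right) = - 35 \left(12 - 3 \left(-9\right)^{2}\right) = - 35 \left(12 - 243\right) = \left(-35\right) \left(-231\right) = 8085$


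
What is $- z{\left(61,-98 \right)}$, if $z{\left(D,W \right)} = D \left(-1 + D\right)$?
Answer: $-3660$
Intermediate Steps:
$- z{\left(61,-98 \right)} = - 61 \left(-1 + 61\right) = - 61 \cdot 60 = \left(-1\right) 3660 = -3660$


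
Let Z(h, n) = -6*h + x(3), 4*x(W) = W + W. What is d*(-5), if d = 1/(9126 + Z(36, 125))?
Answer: -10/17823 ≈ -0.00056107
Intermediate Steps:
x(W) = W/2 (x(W) = (W + W)/4 = (2*W)/4 = W/2)
Z(h, n) = 3/2 - 6*h (Z(h, n) = -6*h + (½)*3 = -6*h + 3/2 = 3/2 - 6*h)
d = 2/17823 (d = 1/(9126 + (3/2 - 6*36)) = 1/(9126 + (3/2 - 216)) = 1/(9126 - 429/2) = 1/(17823/2) = 2/17823 ≈ 0.00011221)
d*(-5) = (2/17823)*(-5) = -10/17823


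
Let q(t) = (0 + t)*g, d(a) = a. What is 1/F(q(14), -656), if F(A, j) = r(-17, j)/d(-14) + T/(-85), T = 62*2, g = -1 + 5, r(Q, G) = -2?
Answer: -595/783 ≈ -0.75990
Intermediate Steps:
g = 4
T = 124
q(t) = 4*t (q(t) = (0 + t)*4 = t*4 = 4*t)
F(A, j) = -783/595 (F(A, j) = -2/(-14) + 124/(-85) = -2*(-1/14) + 124*(-1/85) = 1/7 - 124/85 = -783/595)
1/F(q(14), -656) = 1/(-783/595) = -595/783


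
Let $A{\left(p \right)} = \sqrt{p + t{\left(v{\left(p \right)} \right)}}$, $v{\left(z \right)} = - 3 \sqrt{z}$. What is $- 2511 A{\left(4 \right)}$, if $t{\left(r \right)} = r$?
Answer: $- 2511 i \sqrt{2} \approx - 3551.1 i$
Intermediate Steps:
$A{\left(p \right)} = \sqrt{p - 3 \sqrt{p}}$
$- 2511 A{\left(4 \right)} = - 2511 \sqrt{4 - 3 \sqrt{4}} = - 2511 \sqrt{4 - 6} = - 2511 \sqrt{-2} = - 2511 i \sqrt{2}$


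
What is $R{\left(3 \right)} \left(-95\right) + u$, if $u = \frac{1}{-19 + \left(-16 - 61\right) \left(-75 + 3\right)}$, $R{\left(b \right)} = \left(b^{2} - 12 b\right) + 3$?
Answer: $\frac{12597001}{5525} \approx 2280.0$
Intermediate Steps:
$R{\left(b \right)} = 3 + b^{2} - 12 b$
$u = \frac{1}{5525}$ ($u = \frac{1}{-19 - -5544} = \frac{1}{-19 + 5544} = \frac{1}{5525} \approx 0.000181$)
$R{\left(3 \right)} \left(-95\right) + u = \left(3 + 3^{2} - 36\right) \left(-95\right) + \frac{1}{5525} = \left(3 + 9 - 36\right) \left(-95\right) + \frac{1}{5525} = \left(-24\right) \left(-95\right) + \frac{1}{5525} = 2280 + \frac{1}{5525} = \frac{12597001}{5525}$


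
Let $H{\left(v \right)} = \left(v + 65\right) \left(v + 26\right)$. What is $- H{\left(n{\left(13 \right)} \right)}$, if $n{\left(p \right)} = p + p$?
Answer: $-4732$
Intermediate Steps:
$n{\left(p \right)} = 2 p$
$H{\left(v \right)} = \left(26 + v\right) \left(65 + v\right)$ ($H{\left(v \right)} = \left(65 + v\right) \left(26 + v\right) = \left(26 + v\right) \left(65 + v\right)$)
$- H{\left(n{\left(13 \right)} \right)} = - (1690 + \left(2 \cdot 13\right)^{2} + 91 \cdot 2 \cdot 13) = - (1690 + 26^{2} + 91 \cdot 26) = - (1690 + 676 + 2366) = \left(-1\right) 4732 = -4732$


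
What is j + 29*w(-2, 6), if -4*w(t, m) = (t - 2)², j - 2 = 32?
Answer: -82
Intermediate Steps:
j = 34 (j = 2 + 32 = 34)
w(t, m) = -(-2 + t)²/4 (w(t, m) = -(t - 2)²/4 = -(-2 + t)²/4)
j + 29*w(-2, 6) = 34 + 29*(-(-2 - 2)²/4) = 34 + 29*(-¼*(-4)²) = 34 + 29*(-¼*16) = 34 + 29*(-4) = 34 - 116 = -82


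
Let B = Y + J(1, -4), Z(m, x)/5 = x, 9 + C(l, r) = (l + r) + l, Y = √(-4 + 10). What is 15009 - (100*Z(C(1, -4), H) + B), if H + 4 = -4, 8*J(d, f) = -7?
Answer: 152079/8 - √6 ≈ 19007.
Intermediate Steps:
Y = √6 ≈ 2.4495
C(l, r) = -9 + r + 2*l (C(l, r) = -9 + ((l + r) + l) = -9 + (r + 2*l) = -9 + r + 2*l)
J(d, f) = -7/8 (J(d, f) = (⅛)*(-7) = -7/8)
H = -8 (H = -4 - 4 = -8)
Z(m, x) = 5*x
B = -7/8 + √6 (B = √6 - 7/8 = -7/8 + √6 ≈ 1.5745)
15009 - (100*Z(C(1, -4), H) + B) = 15009 - (100*(5*(-8)) + (-7/8 + √6)) = 15009 - (100*(-40) + (-7/8 + √6)) = 15009 - (-4000 + (-7/8 + √6)) = 15009 - (-32007/8 + √6) = 15009 + (32007/8 - √6) = 152079/8 - √6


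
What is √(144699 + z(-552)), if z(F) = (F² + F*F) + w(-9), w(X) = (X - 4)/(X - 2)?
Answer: √91247090/11 ≈ 868.39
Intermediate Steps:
w(X) = (-4 + X)/(-2 + X)
z(F) = 13/11 + 2*F² (z(F) = (F² + F*F) + (-4 - 9)/(-2 - 9) = (F² + F²) - 13/(-11) = 2*F² - 1/11*(-13) = 2*F² + 13/11 = 13/11 + 2*F²)
√(144699 + z(-552)) = √(144699 + (13/11 + 2*(-552)²)) = √(144699 + (13/11 + 2*304704)) = √(144699 + (13/11 + 609408)) = √(144699 + 6703501/11) = √(8295190/11) = √91247090/11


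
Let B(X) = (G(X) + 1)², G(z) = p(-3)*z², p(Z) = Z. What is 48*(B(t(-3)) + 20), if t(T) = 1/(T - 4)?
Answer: 2406528/2401 ≈ 1002.3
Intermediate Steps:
t(T) = 1/(-4 + T)
G(z) = -3*z²
B(X) = (1 - 3*X²)² (B(X) = (-3*X² + 1)² = (1 - 3*X²)²)
48*(B(t(-3)) + 20) = 48*((1 - 3/(-4 - 3)²)² + 20) = 48*((1 - 3*(1/(-7))²)² + 20) = 48*((1 - 3*(-⅐)²)² + 20) = 48*((1 - 3*1/49)² + 20) = 48*((1 - 3/49)² + 20) = 48*((46/49)² + 20) = 48*(2116/2401 + 20) = 48*(50136/2401) = 2406528/2401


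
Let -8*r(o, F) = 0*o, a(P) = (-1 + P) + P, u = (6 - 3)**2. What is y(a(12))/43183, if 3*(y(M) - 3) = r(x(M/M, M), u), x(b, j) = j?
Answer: 3/43183 ≈ 6.9472e-5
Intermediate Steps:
u = 9 (u = 3**2 = 9)
a(P) = -1 + 2*P
r(o, F) = 0 (r(o, F) = -0*o = -1/8*0 = 0)
y(M) = 3 (y(M) = 3 + (1/3)*0 = 3 + 0 = 3)
y(a(12))/43183 = 3/43183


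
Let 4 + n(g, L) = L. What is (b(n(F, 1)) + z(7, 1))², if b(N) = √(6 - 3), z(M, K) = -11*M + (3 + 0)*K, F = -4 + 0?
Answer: (74 - √3)² ≈ 5222.7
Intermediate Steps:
F = -4
n(g, L) = -4 + L
z(M, K) = -11*M + 3*K
b(N) = √3
(b(n(F, 1)) + z(7, 1))² = (√3 + (-11*7 + 3*1))² = (√3 + (-77 + 3))² = (√3 - 74)² = (-74 + √3)²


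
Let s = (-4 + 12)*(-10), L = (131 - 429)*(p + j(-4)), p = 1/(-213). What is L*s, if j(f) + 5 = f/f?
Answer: -20335520/213 ≈ -95472.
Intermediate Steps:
p = -1/213 ≈ -0.0046948
j(f) = -4 (j(f) = -5 + f/f = -5 + 1 = -4)
L = 254194/213 (L = (131 - 429)*(-1/213 - 4) = -298*(-853/213) = 254194/213 ≈ 1193.4)
s = -80 (s = 8*(-10) = -80)
L*s = (254194/213)*(-80) = -20335520/213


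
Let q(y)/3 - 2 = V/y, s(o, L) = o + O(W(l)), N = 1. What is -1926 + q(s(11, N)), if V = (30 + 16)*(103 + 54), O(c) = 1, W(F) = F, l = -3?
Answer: -229/2 ≈ -114.50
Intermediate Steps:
s(o, L) = 1 + o (s(o, L) = o + 1 = 1 + o)
V = 7222 (V = 46*157 = 7222)
q(y) = 6 + 21666/y (q(y) = 6 + 3*(7222/y) = 6 + 21666/y)
-1926 + q(s(11, N)) = -1926 + (6 + 21666/(1 + 11)) = -1926 + (6 + 21666/12) = -1926 + (6 + 21666*(1/12)) = -1926 + (6 + 3611/2) = -1926 + 3623/2 = -229/2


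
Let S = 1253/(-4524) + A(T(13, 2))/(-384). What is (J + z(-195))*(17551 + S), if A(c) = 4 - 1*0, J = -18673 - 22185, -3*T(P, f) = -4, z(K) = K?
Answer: -8692225462241/12064 ≈ -7.2051e+8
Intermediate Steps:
T(P, f) = 4/3 (T(P, f) = -⅓*(-4) = 4/3)
J = -40858
A(c) = 4 (A(c) = 4 + 0 = 4)
S = -3467/12064 (S = 1253/(-4524) + 4/(-384) = 1253*(-1/4524) + 4*(-1/384) = -1253/4524 - 1/96 = -3467/12064 ≈ -0.28738)
(J + z(-195))*(17551 + S) = (-40858 - 195)*(17551 - 3467/12064) = -41053*211731797/12064 = -8692225462241/12064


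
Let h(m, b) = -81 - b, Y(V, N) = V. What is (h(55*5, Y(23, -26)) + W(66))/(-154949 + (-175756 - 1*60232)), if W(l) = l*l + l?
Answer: -4318/390937 ≈ -0.011045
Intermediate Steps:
W(l) = l + l² (W(l) = l² + l = l + l²)
(h(55*5, Y(23, -26)) + W(66))/(-154949 + (-175756 - 1*60232)) = ((-81 - 1*23) + 66*(1 + 66))/(-154949 + (-175756 - 1*60232)) = ((-81 - 23) + 66*67)/(-154949 + (-175756 - 60232)) = (-104 + 4422)/(-154949 - 235988) = 4318/(-390937) = 4318*(-1/390937) = -4318/390937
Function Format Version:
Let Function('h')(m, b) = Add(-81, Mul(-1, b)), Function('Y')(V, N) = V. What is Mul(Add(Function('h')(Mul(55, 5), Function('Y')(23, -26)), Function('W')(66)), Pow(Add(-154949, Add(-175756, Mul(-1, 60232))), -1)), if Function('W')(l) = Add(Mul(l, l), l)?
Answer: Rational(-4318, 390937) ≈ -0.011045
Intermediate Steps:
Function('W')(l) = Add(l, Pow(l, 2)) (Function('W')(l) = Add(Pow(l, 2), l) = Add(l, Pow(l, 2)))
Mul(Add(Function('h')(Mul(55, 5), Function('Y')(23, -26)), Function('W')(66)), Pow(Add(-154949, Add(-175756, Mul(-1, 60232))), -1)) = Mul(Add(Add(-81, Mul(-1, 23)), Mul(66, Add(1, 66))), Pow(Add(-154949, Add(-175756, Mul(-1, 60232))), -1)) = Mul(Add(Add(-81, -23), Mul(66, 67)), Pow(Add(-154949, Add(-175756, -60232)), -1)) = Mul(Add(-104, 4422), Pow(Add(-154949, -235988), -1)) = Mul(4318, Pow(-390937, -1)) = Mul(4318, Rational(-1, 390937)) = Rational(-4318, 390937)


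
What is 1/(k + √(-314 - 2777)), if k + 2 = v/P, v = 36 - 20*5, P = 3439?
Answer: -23873538/36604585975 - 11826721*I*√3091/36604585975 ≈ -0.0006522 - 0.017963*I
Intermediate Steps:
v = -64 (v = 36 - 100 = -64)
k = -6942/3439 (k = -2 - 64/3439 = -6942/3439 ≈ -2.0186)
1/(k + √(-314 - 2777)) = 1/(-6942/3439 + √(-314 - 2777)) = 1/(-6942/3439 + √(-3091)) = 1/(-6942/3439 + I*√3091)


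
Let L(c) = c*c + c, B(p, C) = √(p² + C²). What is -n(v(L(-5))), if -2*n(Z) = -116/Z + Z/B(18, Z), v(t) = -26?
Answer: 29/13 - 13*√10/100 ≈ 1.8197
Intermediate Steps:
B(p, C) = √(C² + p²)
L(c) = c + c² (L(c) = c² + c = c + c²)
n(Z) = 58/Z - Z/(2*√(324 + Z²)) (n(Z) = -(-116/Z + Z/(√(Z² + 18²)))/2 = -(-116/Z + Z/(√(Z² + 324)))/2 = -(-116/Z + Z/(√(324 + Z²)))/2 = -(-116/Z + Z/√(324 + Z²))/2 = 58/Z - Z/(2*√(324 + Z²)))
-n(v(L(-5))) = -(58/(-26) - ½*(-26)/√(324 + (-26)²)) = -(58*(-1/26) - ½*(-26)/√(324 + 676)) = -(-29/13 - ½*(-26)/√1000) = -(-29/13 - ½*(-26)*√10/100) = -(-29/13 + 13*√10/100) = 29/13 - 13*√10/100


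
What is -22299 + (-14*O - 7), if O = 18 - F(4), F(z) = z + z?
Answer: -22446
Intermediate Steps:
F(z) = 2*z
O = 10 (O = 18 - 2*4 = 18 - 1*8 = 18 - 8 = 10)
-22299 + (-14*O - 7) = -22299 + (-14*10 - 7) = -22299 + (-140 - 7) = -22299 - 147 = -22446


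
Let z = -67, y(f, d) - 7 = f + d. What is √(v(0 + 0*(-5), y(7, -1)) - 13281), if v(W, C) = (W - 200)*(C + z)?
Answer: I*√2481 ≈ 49.81*I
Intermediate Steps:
y(f, d) = 7 + d + f (y(f, d) = 7 + (f + d) = 7 + (d + f) = 7 + d + f)
v(W, C) = (-200 + W)*(-67 + C) (v(W, C) = (W - 200)*(C - 67) = (-200 + W)*(-67 + C))
√(v(0 + 0*(-5), y(7, -1)) - 13281) = √((13400 - 200*(7 - 1 + 7) - 67*(0 + 0*(-5)) + (7 - 1 + 7)*(0 + 0*(-5))) - 13281) = √((13400 - 200*13 - 67*(0 + 0) + 13*(0 + 0)) - 13281) = √((13400 - 2600 - 67*0 + 13*0) - 13281) = √((13400 - 2600 + 0 + 0) - 13281) = √(10800 - 13281) = √(-2481) = I*√2481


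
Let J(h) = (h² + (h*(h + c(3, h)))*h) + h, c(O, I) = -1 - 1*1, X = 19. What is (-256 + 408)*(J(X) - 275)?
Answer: 948784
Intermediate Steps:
c(O, I) = -2 (c(O, I) = -1 - 1 = -2)
J(h) = h + h² + h²*(-2 + h) (J(h) = (h² + (h*(h - 2))*h) + h = (h² + (h*(-2 + h))*h) + h = (h² + h²*(-2 + h)) + h = h + h² + h²*(-2 + h))
(-256 + 408)*(J(X) - 275) = (-256 + 408)*(19*(1 + 19² - 1*19) - 275) = 152*(19*(1 + 361 - 19) - 275) = 152*(19*343 - 275) = 152*(6517 - 275) = 152*6242 = 948784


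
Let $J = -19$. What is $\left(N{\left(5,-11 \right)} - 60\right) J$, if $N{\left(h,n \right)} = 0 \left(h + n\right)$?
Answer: $1140$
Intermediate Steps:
$N{\left(h,n \right)} = 0$
$\left(N{\left(5,-11 \right)} - 60\right) J = \left(0 - 60\right) \left(-19\right) = \left(-60\right) \left(-19\right) = 1140$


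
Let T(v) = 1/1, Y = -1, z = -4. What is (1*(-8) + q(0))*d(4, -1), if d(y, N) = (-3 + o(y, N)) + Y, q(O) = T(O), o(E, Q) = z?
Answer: 56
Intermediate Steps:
o(E, Q) = -4
T(v) = 1
q(O) = 1
d(y, N) = -8 (d(y, N) = (-3 - 4) - 1 = -7 - 1 = -8)
(1*(-8) + q(0))*d(4, -1) = (1*(-8) + 1)*(-8) = (-8 + 1)*(-8) = -7*(-8) = 56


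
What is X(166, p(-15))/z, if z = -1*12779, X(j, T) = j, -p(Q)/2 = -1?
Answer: -166/12779 ≈ -0.012990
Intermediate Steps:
p(Q) = 2 (p(Q) = -2*(-1) = 2)
z = -12779
X(166, p(-15))/z = 166/(-12779) = 166*(-1/12779) = -166/12779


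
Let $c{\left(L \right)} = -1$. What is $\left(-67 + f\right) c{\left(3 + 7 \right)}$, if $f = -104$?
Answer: $171$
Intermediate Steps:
$\left(-67 + f\right) c{\left(3 + 7 \right)} = \left(-67 - 104\right) \left(-1\right) = \left(-171\right) \left(-1\right) = 171$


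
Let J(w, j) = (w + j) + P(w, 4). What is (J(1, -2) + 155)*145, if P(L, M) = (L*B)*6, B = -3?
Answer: 19720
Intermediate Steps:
P(L, M) = -18*L (P(L, M) = (L*(-3))*6 = -3*L*6 = -18*L)
J(w, j) = j - 17*w (J(w, j) = (w + j) - 18*w = (j + w) - 18*w = j - 17*w)
(J(1, -2) + 155)*145 = ((-2 - 17*1) + 155)*145 = ((-2 - 17) + 155)*145 = (-19 + 155)*145 = 136*145 = 19720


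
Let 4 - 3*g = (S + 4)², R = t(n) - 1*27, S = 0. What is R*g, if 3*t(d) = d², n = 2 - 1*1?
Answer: 320/3 ≈ 106.67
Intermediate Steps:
n = 1 (n = 2 - 1 = 1)
t(d) = d²/3
R = -80/3 (R = (⅓)*1² - 1*27 = (⅓)*1 - 27 = ⅓ - 27 = -80/3 ≈ -26.667)
g = -4 (g = 4/3 - (0 + 4)²/3 = 4/3 - ⅓*4² = 4/3 - ⅓*16 = 4/3 - 16/3 = -4)
R*g = -80/3*(-4) = 320/3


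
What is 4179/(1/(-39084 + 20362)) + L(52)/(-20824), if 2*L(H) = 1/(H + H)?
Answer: -338884809559297/4331392 ≈ -7.8239e+7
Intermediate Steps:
L(H) = 1/(4*H) (L(H) = 1/(2*(H + H)) = 1/(2*((2*H))) = (1/(2*H))/2 = 1/(4*H))
4179/(1/(-39084 + 20362)) + L(52)/(-20824) = 4179/(1/(-39084 + 20362)) + ((1/4)/52)/(-20824) = 4179/(1/(-18722)) + ((1/4)*(1/52))*(-1/20824) = 4179/(-1/18722) + (1/208)*(-1/20824) = 4179*(-18722) - 1/4331392 = -78239238 - 1/4331392 = -338884809559297/4331392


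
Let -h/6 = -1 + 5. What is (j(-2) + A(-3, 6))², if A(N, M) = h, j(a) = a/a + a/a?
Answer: 484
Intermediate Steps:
j(a) = 2 (j(a) = 1 + 1 = 2)
h = -24 (h = -6*(-1 + 5) = -6*4 = -24)
A(N, M) = -24
(j(-2) + A(-3, 6))² = (2 - 24)² = (-22)² = 484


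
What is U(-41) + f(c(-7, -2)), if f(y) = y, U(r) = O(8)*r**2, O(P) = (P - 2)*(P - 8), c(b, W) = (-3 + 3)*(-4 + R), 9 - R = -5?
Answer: 0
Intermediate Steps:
R = 14 (R = 9 - 1*(-5) = 9 + 5 = 14)
c(b, W) = 0 (c(b, W) = (-3 + 3)*(-4 + 14) = 0*10 = 0)
O(P) = (-8 + P)*(-2 + P) (O(P) = (-2 + P)*(-8 + P) = (-8 + P)*(-2 + P))
U(r) = 0 (U(r) = (16 + 8**2 - 10*8)*r**2 = (16 + 64 - 80)*r**2 = 0*r**2 = 0)
U(-41) + f(c(-7, -2)) = 0 + 0 = 0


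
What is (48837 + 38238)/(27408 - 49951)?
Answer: -87075/22543 ≈ -3.8626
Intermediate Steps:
(48837 + 38238)/(27408 - 49951) = 87075/(-22543) = 87075*(-1/22543) = -87075/22543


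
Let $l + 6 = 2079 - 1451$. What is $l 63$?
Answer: $39186$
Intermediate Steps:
$l = 622$ ($l = -6 + \left(2079 - 1451\right) = -6 + 628 = 622$)
$l 63 = 622 \cdot 63 = 39186$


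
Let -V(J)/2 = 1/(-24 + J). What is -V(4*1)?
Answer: -1/10 ≈ -0.10000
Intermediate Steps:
V(J) = -2/(-24 + J)
-V(4*1) = -(-2)/(-24 + 4*1) = -(-2)/(-24 + 4) = -(-2)/(-20) = -(-2)*(-1)/20 = -1*1/10 = -1/10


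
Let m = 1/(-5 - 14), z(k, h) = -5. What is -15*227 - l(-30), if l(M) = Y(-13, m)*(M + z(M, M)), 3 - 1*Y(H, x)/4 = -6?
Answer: -2145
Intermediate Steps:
m = -1/19 (m = 1/(-19) = -1/19 ≈ -0.052632)
Y(H, x) = 36 (Y(H, x) = 12 - 4*(-6) = 12 + 24 = 36)
l(M) = -180 + 36*M (l(M) = 36*(M - 5) = 36*(-5 + M) = -180 + 36*M)
-15*227 - l(-30) = -15*227 - (-180 + 36*(-30)) = -3405 - (-180 - 1080) = -3405 - 1*(-1260) = -3405 + 1260 = -2145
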